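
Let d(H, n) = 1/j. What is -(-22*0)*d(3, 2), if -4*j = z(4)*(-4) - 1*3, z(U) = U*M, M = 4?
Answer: 0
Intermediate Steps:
z(U) = 4*U (z(U) = U*4 = 4*U)
j = 67/4 (j = -((4*4)*(-4) - 1*3)/4 = -(16*(-4) - 3)/4 = -(-64 - 3)/4 = -¼*(-67) = 67/4 ≈ 16.750)
d(H, n) = 4/67 (d(H, n) = 1/(67/4) = 4/67)
-(-22*0)*d(3, 2) = -(-22*0)*4/67 = -0*4/67 = -1*0 = 0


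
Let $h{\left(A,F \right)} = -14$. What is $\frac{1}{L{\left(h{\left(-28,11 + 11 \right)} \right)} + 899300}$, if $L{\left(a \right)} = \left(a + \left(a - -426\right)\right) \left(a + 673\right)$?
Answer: $\frac{1}{1161582} \approx 8.6089 \cdot 10^{-7}$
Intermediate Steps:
$L{\left(a \right)} = \left(426 + 2 a\right) \left(673 + a\right)$ ($L{\left(a \right)} = \left(a + \left(a + 426\right)\right) \left(673 + a\right) = \left(a + \left(426 + a\right)\right) \left(673 + a\right) = \left(426 + 2 a\right) \left(673 + a\right)$)
$\frac{1}{L{\left(h{\left(-28,11 + 11 \right)} \right)} + 899300} = \frac{1}{\left(286698 + 2 \left(-14\right)^{2} + 1772 \left(-14\right)\right) + 899300} = \frac{1}{\left(286698 + 2 \cdot 196 - 24808\right) + 899300} = \frac{1}{\left(286698 + 392 - 24808\right) + 899300} = \frac{1}{262282 + 899300} = \frac{1}{1161582}$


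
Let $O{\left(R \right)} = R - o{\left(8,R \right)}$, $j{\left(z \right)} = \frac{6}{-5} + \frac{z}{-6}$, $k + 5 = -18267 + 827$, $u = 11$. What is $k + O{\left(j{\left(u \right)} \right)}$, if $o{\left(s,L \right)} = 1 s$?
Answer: $- \frac{523681}{30} \approx -17456.0$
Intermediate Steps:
$o{\left(s,L \right)} = s$
$k = -17445$ ($k = -5 + \left(-18267 + 827\right) = -5 - 17440 = -17445$)
$j{\left(z \right)} = - \frac{6}{5} - \frac{z}{6}$ ($j{\left(z \right)} = 6 \left(- \frac{1}{5}\right) + z \left(- \frac{1}{6}\right) = - \frac{6}{5} - \frac{z}{6}$)
$O{\left(R \right)} = -8 + R$ ($O{\left(R \right)} = R - 8 = -8 + R$)
$k + O{\left(j{\left(u \right)} \right)} = -17445 - \frac{331}{30} = - \frac{523681}{30}$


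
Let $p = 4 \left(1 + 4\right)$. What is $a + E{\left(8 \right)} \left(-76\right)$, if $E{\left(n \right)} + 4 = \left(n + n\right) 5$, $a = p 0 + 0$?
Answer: $-5776$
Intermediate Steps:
$p = 20$ ($p = 4 \cdot 5 = 20$)
$a = 0$ ($a = 20 \cdot 0 + 0 = 0 + 0 = 0$)
$E{\left(n \right)} = -4 + 10 n$ ($E{\left(n \right)} = -4 + \left(n + n\right) 5 = -4 + 2 n 5 = -4 + 10 n$)
$a + E{\left(8 \right)} \left(-76\right) = 0 + \left(-4 + 10 \cdot 8\right) \left(-76\right) = 0 + \left(-4 + 80\right) \left(-76\right) = 0 + 76 \left(-76\right) = 0 - 5776 = -5776$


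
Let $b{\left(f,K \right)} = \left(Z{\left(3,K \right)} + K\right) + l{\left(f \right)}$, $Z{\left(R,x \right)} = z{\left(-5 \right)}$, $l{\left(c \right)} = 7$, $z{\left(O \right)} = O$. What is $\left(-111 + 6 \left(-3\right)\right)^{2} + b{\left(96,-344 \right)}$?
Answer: $16299$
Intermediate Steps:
$Z{\left(R,x \right)} = -5$
$b{\left(f,K \right)} = 2 + K$ ($b{\left(f,K \right)} = \left(-5 + K\right) + 7 = 2 + K$)
$\left(-111 + 6 \left(-3\right)\right)^{2} + b{\left(96,-344 \right)} = \left(-111 + 6 \left(-3\right)\right)^{2} + \left(2 - 344\right) = \left(-111 - 18\right)^{2} - 342 = \left(-129\right)^{2} - 342 = 16641 - 342 = 16299$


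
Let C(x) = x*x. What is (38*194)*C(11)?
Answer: 892012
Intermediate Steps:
C(x) = x²
(38*194)*C(11) = (38*194)*11² = 7372*121 = 892012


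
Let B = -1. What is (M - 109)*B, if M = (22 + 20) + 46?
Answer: 21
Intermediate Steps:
M = 88 (M = 42 + 46 = 88)
(M - 109)*B = (88 - 109)*(-1) = -21*(-1) = 21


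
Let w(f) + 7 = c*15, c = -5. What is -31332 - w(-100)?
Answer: -31250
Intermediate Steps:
w(f) = -82 (w(f) = -7 - 5*15 = -7 - 75 = -82)
-31332 - w(-100) = -31332 - 1*(-82) = -31332 + 82 = -31250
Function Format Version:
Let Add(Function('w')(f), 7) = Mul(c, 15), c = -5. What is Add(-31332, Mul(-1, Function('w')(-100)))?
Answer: -31250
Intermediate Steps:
Function('w')(f) = -82 (Function('w')(f) = Add(-7, Mul(-5, 15)) = Add(-7, -75) = -82)
Add(-31332, Mul(-1, Function('w')(-100))) = Add(-31332, Mul(-1, -82)) = Add(-31332, 82) = -31250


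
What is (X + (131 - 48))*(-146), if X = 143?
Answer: -32996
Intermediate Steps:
(X + (131 - 48))*(-146) = (143 + (131 - 48))*(-146) = (143 + 83)*(-146) = 226*(-146) = -32996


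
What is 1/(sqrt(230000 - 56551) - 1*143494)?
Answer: -143494/20590354587 - sqrt(173449)/20590354587 ≈ -6.9892e-6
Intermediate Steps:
1/(sqrt(230000 - 56551) - 1*143494) = 1/(sqrt(173449) - 143494) = 1/(-143494 + sqrt(173449))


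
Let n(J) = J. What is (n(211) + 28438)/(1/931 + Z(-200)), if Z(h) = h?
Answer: -26672219/186199 ≈ -143.25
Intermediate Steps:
(n(211) + 28438)/(1/931 + Z(-200)) = (211 + 28438)/(1/931 - 200) = 28649/(1/931 - 200) = 28649/(-186199/931) = 28649*(-931/186199) = -26672219/186199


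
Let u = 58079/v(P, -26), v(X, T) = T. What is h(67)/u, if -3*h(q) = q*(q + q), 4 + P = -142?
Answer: 233428/174237 ≈ 1.3397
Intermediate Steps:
P = -146 (P = -4 - 142 = -146)
h(q) = -2*q²/3 (h(q) = -q*(q + q)/3 = -q*2*q/3 = -2*q²/3)
u = -58079/26 (u = 58079/(-26) = 58079*(-1/26) = -58079/26 ≈ -2233.8)
h(67)/u = (-⅔*67²)/(-58079/26) = -⅔*4489*(-26/58079) = -8978/3*(-26/58079) = 233428/174237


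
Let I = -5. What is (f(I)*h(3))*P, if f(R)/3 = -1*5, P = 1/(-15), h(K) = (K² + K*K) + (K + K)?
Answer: 24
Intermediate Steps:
h(K) = 2*K + 2*K² (h(K) = (K² + K²) + 2*K = 2*K² + 2*K = 2*K + 2*K²)
P = -1/15 ≈ -0.066667
f(R) = -15 (f(R) = 3*(-1*5) = 3*(-5) = -15)
(f(I)*h(3))*P = -30*3*(1 + 3)*(-1/15) = -30*3*4*(-1/15) = -15*24*(-1/15) = -360*(-1/15) = 24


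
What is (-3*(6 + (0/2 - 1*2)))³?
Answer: -1728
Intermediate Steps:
(-3*(6 + (0/2 - 1*2)))³ = (-3*(6 + (0*(½) - 2)))³ = (-3*(6 + (0 - 2)))³ = (-3*(6 - 2))³ = (-3*4)³ = (-12)³ = -1728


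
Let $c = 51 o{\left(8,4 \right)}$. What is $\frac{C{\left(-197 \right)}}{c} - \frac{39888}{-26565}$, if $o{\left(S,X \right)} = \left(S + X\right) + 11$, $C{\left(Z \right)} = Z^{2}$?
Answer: $\frac{15619561}{451605} \approx 34.587$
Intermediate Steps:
$o{\left(S,X \right)} = 11 + S + X$
$c = 1173$ ($c = 51 \left(11 + 8 + 4\right) = 51 \cdot 23 = 1173$)
$\frac{C{\left(-197 \right)}}{c} - \frac{39888}{-26565} = \frac{\left(-197\right)^{2}}{1173} - \frac{39888}{-26565} = 38809 \cdot \frac{1}{1173} - - \frac{13296}{8855} = \frac{38809}{1173} + \frac{13296}{8855} = \frac{15619561}{451605}$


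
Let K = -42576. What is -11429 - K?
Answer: 31147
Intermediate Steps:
-11429 - K = -11429 - 1*(-42576) = -11429 + 42576 = 31147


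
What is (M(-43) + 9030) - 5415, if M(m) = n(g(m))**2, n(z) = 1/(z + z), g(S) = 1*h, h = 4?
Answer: 231361/64 ≈ 3615.0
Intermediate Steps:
g(S) = 4 (g(S) = 1*4 = 4)
n(z) = 1/(2*z)
M(m) = 1/64 (M(m) = ((1/2)/4)**2 = ((1/2)*(1/4))**2 = (1/8)**2 = 1/64)
(M(-43) + 9030) - 5415 = (1/64 + 9030) - 5415 = 577921/64 - 5415 = 231361/64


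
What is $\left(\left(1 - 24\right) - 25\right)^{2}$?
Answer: $2304$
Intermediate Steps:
$\left(\left(1 - 24\right) - 25\right)^{2} = \left(-23 - 25\right)^{2} = \left(-48\right)^{2} = 2304$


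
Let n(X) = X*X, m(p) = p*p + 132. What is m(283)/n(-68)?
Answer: 80221/4624 ≈ 17.349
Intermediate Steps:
m(p) = 132 + p² (m(p) = p² + 132 = 132 + p²)
n(X) = X²
m(283)/n(-68) = (132 + 283²)/((-68)²) = (132 + 80089)/4624 = 80221*(1/4624) = 80221/4624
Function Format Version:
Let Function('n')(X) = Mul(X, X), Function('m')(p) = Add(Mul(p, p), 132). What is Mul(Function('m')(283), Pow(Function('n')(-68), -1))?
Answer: Rational(80221, 4624) ≈ 17.349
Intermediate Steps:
Function('m')(p) = Add(132, Pow(p, 2)) (Function('m')(p) = Add(Pow(p, 2), 132) = Add(132, Pow(p, 2)))
Function('n')(X) = Pow(X, 2)
Mul(Function('m')(283), Pow(Function('n')(-68), -1)) = Mul(Add(132, Pow(283, 2)), Pow(Pow(-68, 2), -1)) = Mul(Add(132, 80089), Pow(4624, -1)) = Mul(80221, Rational(1, 4624)) = Rational(80221, 4624)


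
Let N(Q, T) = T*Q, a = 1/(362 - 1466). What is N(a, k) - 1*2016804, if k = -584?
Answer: -278318879/138 ≈ -2.0168e+6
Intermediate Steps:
a = -1/1104 (a = 1/(-1104) = -1/1104 ≈ -0.00090580)
N(Q, T) = Q*T
N(a, k) - 1*2016804 = -1/1104*(-584) - 1*2016804 = 73/138 - 2016804 = -278318879/138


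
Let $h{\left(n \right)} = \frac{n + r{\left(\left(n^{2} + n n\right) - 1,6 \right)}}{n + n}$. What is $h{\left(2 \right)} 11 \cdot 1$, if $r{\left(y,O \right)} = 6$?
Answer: $22$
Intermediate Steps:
$h{\left(n \right)} = \frac{6 + n}{2 n}$ ($h{\left(n \right)} = \frac{n + 6}{n + n} = \frac{6 + n}{2 n}$)
$h{\left(2 \right)} 11 \cdot 1 = \frac{6 + 2}{2 \cdot 2} \cdot 11 \cdot 1 = \frac{1}{2} \cdot \frac{1}{2} \cdot 8 \cdot 11 = 2 \cdot 11 = 22$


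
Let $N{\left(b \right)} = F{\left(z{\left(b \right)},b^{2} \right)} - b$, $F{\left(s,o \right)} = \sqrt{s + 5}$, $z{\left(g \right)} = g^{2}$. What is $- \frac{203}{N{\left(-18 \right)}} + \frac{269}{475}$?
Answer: $\frac{347399}{475} - \frac{203 \sqrt{329}}{5} \approx -5.051$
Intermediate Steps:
$F{\left(s,o \right)} = \sqrt{5 + s}$
$N{\left(b \right)} = \sqrt{5 + b^{2}} - b$
$- \frac{203}{N{\left(-18 \right)}} + \frac{269}{475} = - \frac{203}{\sqrt{5 + \left(-18\right)^{2}} - -18} + \frac{269}{475} = - \frac{203}{\sqrt{5 + 324} + 18} + 269 \cdot \frac{1}{475} = - \frac{203}{\sqrt{329} + 18} + \frac{269}{475} = - \frac{203}{18 + \sqrt{329}} + \frac{269}{475} = \frac{269}{475} - \frac{203}{18 + \sqrt{329}}$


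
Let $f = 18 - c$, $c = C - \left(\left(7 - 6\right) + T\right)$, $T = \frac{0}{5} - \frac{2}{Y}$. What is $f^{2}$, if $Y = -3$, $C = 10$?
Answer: $\frac{841}{9} \approx 93.444$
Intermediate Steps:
$T = \frac{2}{3}$ ($T = \frac{0}{5} - \frac{2}{-3} = 0 \cdot \frac{1}{5} - - \frac{2}{3} = 0 + \frac{2}{3} = \frac{2}{3} \approx 0.66667$)
$c = \frac{25}{3}$ ($c = 10 - \left(\left(7 - 6\right) + \frac{2}{3}\right) = 10 - \left(1 + \frac{2}{3}\right) = 10 - \frac{5}{3} = \frac{25}{3} \approx 8.3333$)
$f = \frac{29}{3}$ ($f = 18 - \frac{25}{3} = \frac{29}{3} \approx 9.6667$)
$f^{2} = \left(\frac{29}{3}\right)^{2} = \frac{841}{9}$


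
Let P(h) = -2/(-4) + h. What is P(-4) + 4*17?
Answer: 129/2 ≈ 64.500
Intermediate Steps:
P(h) = 1/2 + h (P(h) = -2*(-1/4) + h = 1/2 + h)
P(-4) + 4*17 = (1/2 - 4) + 4*17 = -7/2 + 68 = 129/2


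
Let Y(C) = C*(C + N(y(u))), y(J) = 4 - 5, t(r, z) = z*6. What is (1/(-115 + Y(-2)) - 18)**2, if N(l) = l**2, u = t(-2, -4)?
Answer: 4141225/12769 ≈ 324.32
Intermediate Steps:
t(r, z) = 6*z
u = -24 (u = 6*(-4) = -24)
y(J) = -1
Y(C) = C*(1 + C) (Y(C) = C*(C + (-1)**2) = C*(C + 1) = C*(1 + C))
(1/(-115 + Y(-2)) - 18)**2 = (1/(-115 - 2*(1 - 2)) - 18)**2 = (1/(-115 - 2*(-1)) - 18)**2 = (1/(-115 + 2) - 18)**2 = (1/(-113) - 18)**2 = (-1/113 - 18)**2 = (-2035/113)**2 = 4141225/12769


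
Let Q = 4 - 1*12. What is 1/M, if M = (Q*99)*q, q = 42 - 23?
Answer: -1/15048 ≈ -6.6454e-5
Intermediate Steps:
Q = -8 (Q = 4 - 12 = -8)
q = 19
M = -15048 (M = -8*99*19 = -792*19 = -15048)
1/M = 1/(-15048) = -1/15048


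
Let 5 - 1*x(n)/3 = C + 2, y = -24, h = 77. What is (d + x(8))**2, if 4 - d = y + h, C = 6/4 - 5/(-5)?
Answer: 9025/4 ≈ 2256.3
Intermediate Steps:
C = 5/2 (C = 6*(1/4) - 5*(-1/5) = 3/2 + 1 = 5/2 ≈ 2.5000)
x(n) = 3/2 (x(n) = 15 - 3*(5/2 + 2) = 15 - 3*9/2 = 15 - 27/2 = 3/2)
d = -49 (d = 4 - (-24 + 77) = 4 - 1*53 = 4 - 53 = -49)
(d + x(8))**2 = (-49 + 3/2)**2 = (-95/2)**2 = 9025/4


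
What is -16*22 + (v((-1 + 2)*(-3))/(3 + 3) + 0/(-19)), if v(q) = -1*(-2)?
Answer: -1055/3 ≈ -351.67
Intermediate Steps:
v(q) = 2
-16*22 + (v((-1 + 2)*(-3))/(3 + 3) + 0/(-19)) = -16*22 + (2/(3 + 3) + 0/(-19)) = -352 + (2/6 + 0*(-1/19)) = -352 + (2*(1/6) + 0) = -352 + (1/3 + 0) = -352 + 1/3 = -1055/3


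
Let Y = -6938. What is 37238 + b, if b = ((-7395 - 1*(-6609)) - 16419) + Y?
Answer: 13095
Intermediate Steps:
b = -24143 (b = ((-7395 - 1*(-6609)) - 16419) - 6938 = ((-7395 + 6609) - 16419) - 6938 = (-786 - 16419) - 6938 = -17205 - 6938 = -24143)
37238 + b = 37238 - 24143 = 13095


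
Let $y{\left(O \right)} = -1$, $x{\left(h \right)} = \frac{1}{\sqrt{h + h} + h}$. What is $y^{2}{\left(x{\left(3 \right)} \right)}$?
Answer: $1$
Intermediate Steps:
$x{\left(h \right)} = \frac{1}{h + \sqrt{2} \sqrt{h}}$ ($x{\left(h \right)} = \frac{1}{\sqrt{2 h} + h} = \frac{1}{\sqrt{2} \sqrt{h} + h} = \frac{1}{h + \sqrt{2} \sqrt{h}}$)
$y^{2}{\left(x{\left(3 \right)} \right)} = \left(-1\right)^{2} = 1$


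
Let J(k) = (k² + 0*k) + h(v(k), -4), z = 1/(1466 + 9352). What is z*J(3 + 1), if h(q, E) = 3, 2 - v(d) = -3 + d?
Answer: 19/10818 ≈ 0.0017563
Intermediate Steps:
v(d) = 5 - d (v(d) = 2 - (-3 + d) = 2 + (3 - d) = 5 - d)
z = 1/10818 ≈ 9.2439e-5
J(k) = 3 + k² (J(k) = (k² + 0*k) + 3 = (k² + 0) + 3 = k² + 3 = 3 + k²)
z*J(3 + 1) = (3 + (3 + 1)²)/10818 = (3 + 4²)/10818 = (3 + 16)/10818 = (1/10818)*19 = 19/10818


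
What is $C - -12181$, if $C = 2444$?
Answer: $14625$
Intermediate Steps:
$C - -12181 = 2444 - -12181 = 2444 + 12181 = 14625$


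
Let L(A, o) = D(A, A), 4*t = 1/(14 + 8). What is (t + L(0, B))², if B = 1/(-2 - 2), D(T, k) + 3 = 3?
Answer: 1/7744 ≈ 0.00012913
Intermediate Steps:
D(T, k) = 0 (D(T, k) = -3 + 3 = 0)
B = -¼ (B = 1/(-4) = -¼ ≈ -0.25000)
t = 1/88 (t = 1/(4*(14 + 8)) = (¼)/22 = (¼)*(1/22) = 1/88 ≈ 0.011364)
L(A, o) = 0
(t + L(0, B))² = (1/88 + 0)² = (1/88)² = 1/7744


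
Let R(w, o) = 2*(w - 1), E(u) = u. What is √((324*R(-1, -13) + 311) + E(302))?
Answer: I*√683 ≈ 26.134*I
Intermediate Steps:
R(w, o) = -2 + 2*w (R(w, o) = 2*(-1 + w) = -2 + 2*w)
√((324*R(-1, -13) + 311) + E(302)) = √((324*(-2 + 2*(-1)) + 311) + 302) = √((324*(-2 - 2) + 311) + 302) = √((324*(-4) + 311) + 302) = √((-1296 + 311) + 302) = √(-985 + 302) = √(-683) = I*√683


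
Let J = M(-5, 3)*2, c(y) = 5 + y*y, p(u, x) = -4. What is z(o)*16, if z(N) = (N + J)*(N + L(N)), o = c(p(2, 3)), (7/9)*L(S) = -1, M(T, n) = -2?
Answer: 37536/7 ≈ 5362.3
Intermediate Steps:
c(y) = 5 + y²
L(S) = -9/7 (L(S) = (9/7)*(-1) = -9/7)
o = 21 (o = 5 + (-4)² = 5 + 16 = 21)
J = -4 (J = -2*2 = -4)
z(N) = (-4 + N)*(-9/7 + N) (z(N) = (N - 4)*(N - 9/7) = (-4 + N)*(-9/7 + N))
z(o)*16 = (36/7 + 21² - 37/7*21)*16 = (36/7 + 441 - 111)*16 = (2346/7)*16 = 37536/7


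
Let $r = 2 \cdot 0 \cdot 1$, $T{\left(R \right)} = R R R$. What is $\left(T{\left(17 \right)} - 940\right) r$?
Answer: $0$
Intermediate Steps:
$T{\left(R \right)} = R^{3}$ ($T{\left(R \right)} = R^{2} R = R^{3}$)
$r = 0$ ($r = 0 \cdot 1 = 0$)
$\left(T{\left(17 \right)} - 940\right) r = \left(17^{3} - 940\right) 0 = \left(4913 - 940\right) 0 = 3973 \cdot 0 = 0$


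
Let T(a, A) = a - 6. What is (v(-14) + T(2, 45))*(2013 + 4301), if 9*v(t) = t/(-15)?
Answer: -3321164/135 ≈ -24601.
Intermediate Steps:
T(a, A) = -6 + a
v(t) = -t/135 (v(t) = (t/(-15))/9 = (t*(-1/15))/9 = (-t/15)/9 = -t/135)
(v(-14) + T(2, 45))*(2013 + 4301) = (-1/135*(-14) + (-6 + 2))*(2013 + 4301) = (14/135 - 4)*6314 = -526/135*6314 = -3321164/135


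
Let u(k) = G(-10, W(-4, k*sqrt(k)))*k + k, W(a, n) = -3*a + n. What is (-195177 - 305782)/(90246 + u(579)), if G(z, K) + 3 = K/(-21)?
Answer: 726240262300/2281395427737 + 130621552537*sqrt(579)/2281395427737 ≈ 1.6960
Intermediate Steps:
W(a, n) = n - 3*a
G(z, K) = -3 - K/21 (G(z, K) = -3 + K/(-21) = -3 + K*(-1/21) = -3 - K/21)
u(k) = k + k*(-25/7 - k**(3/2)/21) (u(k) = (-3 - (k*sqrt(k) - 3*(-4))/21)*k + k = (-3 - (k**(3/2) + 12)/21)*k + k = (-3 - (12 + k**(3/2))/21)*k + k = (-3 + (-4/7 - k**(3/2)/21))*k + k = (-25/7 - k**(3/2)/21)*k + k = k*(-25/7 - k**(3/2)/21) + k = k + k*(-25/7 - k**(3/2)/21))
(-195177 - 305782)/(90246 + u(579)) = (-195177 - 305782)/(90246 - 1/21*579*(54 + 579**(3/2))) = -500959/(90246 - 1/21*579*(54 + 579*sqrt(579))) = -500959/(90246 + (-10422/7 - 111747*sqrt(579)/7)) = -500959/(621300/7 - 111747*sqrt(579)/7)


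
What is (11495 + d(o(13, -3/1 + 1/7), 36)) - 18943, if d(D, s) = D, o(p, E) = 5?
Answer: -7443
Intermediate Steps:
(11495 + d(o(13, -3/1 + 1/7), 36)) - 18943 = (11495 + 5) - 18943 = 11500 - 18943 = -7443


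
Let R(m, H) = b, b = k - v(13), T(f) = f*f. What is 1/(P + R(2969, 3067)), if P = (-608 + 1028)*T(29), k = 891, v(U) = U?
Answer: 1/354098 ≈ 2.8241e-6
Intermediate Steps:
T(f) = f²
b = 878 (b = 891 - 1*13 = 891 - 13 = 878)
R(m, H) = 878
P = 353220 (P = (-608 + 1028)*29² = 420*841 = 353220)
1/(P + R(2969, 3067)) = 1/(353220 + 878) = 1/354098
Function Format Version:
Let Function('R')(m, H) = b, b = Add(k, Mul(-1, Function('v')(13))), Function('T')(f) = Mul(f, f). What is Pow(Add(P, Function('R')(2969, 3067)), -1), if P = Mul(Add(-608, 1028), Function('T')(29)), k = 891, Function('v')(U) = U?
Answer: Rational(1, 354098) ≈ 2.8241e-6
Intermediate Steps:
Function('T')(f) = Pow(f, 2)
b = 878 (b = Add(891, Mul(-1, 13)) = Add(891, -13) = 878)
Function('R')(m, H) = 878
P = 353220 (P = Mul(Add(-608, 1028), Pow(29, 2)) = Mul(420, 841) = 353220)
Pow(Add(P, Function('R')(2969, 3067)), -1) = Pow(Add(353220, 878), -1) = Pow(354098, -1) = Rational(1, 354098)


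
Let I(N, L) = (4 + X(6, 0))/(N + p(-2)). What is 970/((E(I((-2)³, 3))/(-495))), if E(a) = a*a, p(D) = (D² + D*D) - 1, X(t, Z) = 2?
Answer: -26675/2 ≈ -13338.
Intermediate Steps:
p(D) = -1 + 2*D² (p(D) = (D² + D²) - 1 = 2*D² - 1 = -1 + 2*D²)
I(N, L) = 6/(7 + N) (I(N, L) = (4 + 2)/(N + (-1 + 2*(-2)²)) = 6/(N + (-1 + 2*4)) = 6/(N + (-1 + 8)) = 6/(N + 7) = 6/(7 + N))
E(a) = a²
970/((E(I((-2)³, 3))/(-495))) = 970/(((6/(7 + (-2)³))²/(-495))) = 970/(((6/(7 - 8))²*(-1/495))) = 970/(((6/(-1))²*(-1/495))) = 970/(((6*(-1))²*(-1/495))) = 970/(((-6)²*(-1/495))) = 970/((36*(-1/495))) = 970/(-4/55) = 970*(-55/4) = -26675/2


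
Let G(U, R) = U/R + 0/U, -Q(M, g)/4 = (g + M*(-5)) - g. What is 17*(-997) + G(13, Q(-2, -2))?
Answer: -677973/40 ≈ -16949.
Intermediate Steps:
Q(M, g) = 20*M (Q(M, g) = -4*((g + M*(-5)) - g) = -4*((g - 5*M) - g) = -(-20)*M = 20*M)
G(U, R) = U/R (G(U, R) = U/R + 0 = U/R)
17*(-997) + G(13, Q(-2, -2)) = 17*(-997) + 13/((20*(-2))) = -16949 + 13/(-40) = -16949 + 13*(-1/40) = -16949 - 13/40 = -677973/40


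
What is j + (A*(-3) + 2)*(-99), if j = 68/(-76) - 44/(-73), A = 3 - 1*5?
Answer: -1098909/1387 ≈ -792.29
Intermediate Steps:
A = -2 (A = 3 - 5 = -2)
j = -405/1387 (j = 68*(-1/76) - 44*(-1/73) = -17/19 + 44/73 = -405/1387 ≈ -0.29200)
j + (A*(-3) + 2)*(-99) = -405/1387 + (-2*(-3) + 2)*(-99) = -405/1387 + (6 + 2)*(-99) = -405/1387 + 8*(-99) = -405/1387 - 792 = -1098909/1387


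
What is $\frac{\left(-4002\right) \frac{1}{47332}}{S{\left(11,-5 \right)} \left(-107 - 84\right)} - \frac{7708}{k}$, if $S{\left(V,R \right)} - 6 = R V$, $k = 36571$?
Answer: $- \frac{1707318823123}{8100114227674} \approx -0.21078$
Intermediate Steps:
$S{\left(V,R \right)} = 6 + R V$
$\frac{\left(-4002\right) \frac{1}{47332}}{S{\left(11,-5 \right)} \left(-107 - 84\right)} - \frac{7708}{k} = \frac{\left(-4002\right) \frac{1}{47332}}{\left(6 - 55\right) \left(-107 - 84\right)} - \frac{7708}{36571} = \frac{\left(-4002\right) \frac{1}{47332}}{\left(6 - 55\right) \left(-191\right)} - \frac{7708}{36571} = - \frac{2001}{23666 \left(\left(-49\right) \left(-191\right)\right)} - \frac{7708}{36571} = - \frac{2001}{23666 \cdot 9359} - \frac{7708}{36571} = \left(- \frac{2001}{23666}\right) \frac{1}{9359} - \frac{7708}{36571} = - \frac{2001}{221490094} - \frac{7708}{36571} = - \frac{1707318823123}{8100114227674}$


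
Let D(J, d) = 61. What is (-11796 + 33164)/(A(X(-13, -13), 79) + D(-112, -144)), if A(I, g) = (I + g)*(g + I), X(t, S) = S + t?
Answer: 10684/1435 ≈ 7.4453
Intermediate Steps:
A(I, g) = (I + g)**2 (A(I, g) = (I + g)*(I + g) = (I + g)**2)
(-11796 + 33164)/(A(X(-13, -13), 79) + D(-112, -144)) = (-11796 + 33164)/(((-13 - 13) + 79)**2 + 61) = 21368/((-26 + 79)**2 + 61) = 21368/(53**2 + 61) = 21368/(2809 + 61) = 21368/2870 = 21368*(1/2870) = 10684/1435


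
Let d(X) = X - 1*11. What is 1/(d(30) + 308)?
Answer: 1/327 ≈ 0.0030581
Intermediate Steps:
d(X) = -11 + X (d(X) = X - 11 = -11 + X)
1/(d(30) + 308) = 1/((-11 + 30) + 308) = 1/(19 + 308) = 1/327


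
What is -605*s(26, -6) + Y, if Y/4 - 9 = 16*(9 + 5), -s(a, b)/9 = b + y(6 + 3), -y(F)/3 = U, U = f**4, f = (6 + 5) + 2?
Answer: -466575673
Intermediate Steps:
f = 13 (f = 11 + 2 = 13)
U = 28561 (U = 13**4 = 28561)
y(F) = -85683 (y(F) = -3*28561 = -85683)
s(a, b) = 771147 - 9*b (s(a, b) = -9*(b - 85683) = -9*(-85683 + b) = 771147 - 9*b)
Y = 932 (Y = 36 + 4*(16*(9 + 5)) = 36 + 4*(16*14) = 36 + 4*224 = 36 + 896 = 932)
-605*s(26, -6) + Y = -605*(771147 - 9*(-6)) + 932 = -605*(771147 + 54) + 932 = -605*771201 + 932 = -466576605 + 932 = -466575673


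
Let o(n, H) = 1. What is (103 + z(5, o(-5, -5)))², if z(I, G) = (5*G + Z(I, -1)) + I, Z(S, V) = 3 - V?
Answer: 13689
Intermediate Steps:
z(I, G) = 4 + I + 5*G (z(I, G) = (5*G + (3 - 1*(-1))) + I = (5*G + (3 + 1)) + I = (5*G + 4) + I = (4 + 5*G) + I = 4 + I + 5*G)
(103 + z(5, o(-5, -5)))² = (103 + (4 + 5 + 5*1))² = (103 + (4 + 5 + 5))² = (103 + 14)² = 117² = 13689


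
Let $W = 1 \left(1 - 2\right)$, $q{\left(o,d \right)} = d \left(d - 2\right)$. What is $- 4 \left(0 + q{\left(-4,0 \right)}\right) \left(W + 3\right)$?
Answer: $0$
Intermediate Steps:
$q{\left(o,d \right)} = d \left(-2 + d\right)$
$W = -1$ ($W = 1 \left(-1\right) = -1$)
$- 4 \left(0 + q{\left(-4,0 \right)}\right) \left(W + 3\right) = - 4 \left(0 + 0 \left(-2 + 0\right)\right) \left(-1 + 3\right) = - 4 \left(0 + 0 \left(-2\right)\right) 2 = - 4 \left(0 + 0\right) 2 = \left(-4\right) 0 \cdot 2 = 0 \cdot 2 = 0$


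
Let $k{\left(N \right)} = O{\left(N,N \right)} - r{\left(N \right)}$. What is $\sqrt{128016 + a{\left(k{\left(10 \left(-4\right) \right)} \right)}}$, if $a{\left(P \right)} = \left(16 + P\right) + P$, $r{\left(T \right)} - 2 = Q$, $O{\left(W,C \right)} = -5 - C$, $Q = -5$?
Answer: $2 \sqrt{32027} \approx 357.92$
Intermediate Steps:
$r{\left(T \right)} = -3$ ($r{\left(T \right)} = 2 - 5 = -3$)
$k{\left(N \right)} = -2 - N$ ($k{\left(N \right)} = \left(-5 - N\right) - -3 = \left(-5 - N\right) + 3 = -2 - N$)
$a{\left(P \right)} = 16 + 2 P$
$\sqrt{128016 + a{\left(k{\left(10 \left(-4\right) \right)} \right)}} = \sqrt{128016 + \left(16 + 2 \left(-2 - 10 \left(-4\right)\right)\right)} = \sqrt{128016 + \left(16 + 2 \left(-2 - -40\right)\right)} = \sqrt{128016 + \left(16 + 2 \left(-2 + 40\right)\right)} = \sqrt{128016 + \left(16 + 2 \cdot 38\right)} = \sqrt{128016 + \left(16 + 76\right)} = \sqrt{128016 + 92} = \sqrt{128108} = 2 \sqrt{32027}$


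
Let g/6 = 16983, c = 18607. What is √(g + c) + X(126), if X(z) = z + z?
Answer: 252 + √120505 ≈ 599.14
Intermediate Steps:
g = 101898 (g = 6*16983 = 101898)
X(z) = 2*z
√(g + c) + X(126) = √(101898 + 18607) + 2*126 = √120505 + 252 = 252 + √120505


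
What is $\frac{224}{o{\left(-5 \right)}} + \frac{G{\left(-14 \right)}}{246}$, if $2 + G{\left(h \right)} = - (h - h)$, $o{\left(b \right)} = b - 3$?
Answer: $- \frac{3445}{123} \approx -28.008$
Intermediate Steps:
$o{\left(b \right)} = -3 + b$ ($o{\left(b \right)} = b - 3 = -3 + b$)
$G{\left(h \right)} = -2$ ($G{\left(h \right)} = -2 - \left(h - h\right) = -2 - 0 = -2 + 0 = -2$)
$\frac{224}{o{\left(-5 \right)}} + \frac{G{\left(-14 \right)}}{246} = \frac{224}{-3 - 5} - \frac{2}{246} = \frac{224}{-8} - \frac{1}{123} = 224 \left(- \frac{1}{8}\right) - \frac{1}{123} = -28 - \frac{1}{123} = - \frac{3445}{123}$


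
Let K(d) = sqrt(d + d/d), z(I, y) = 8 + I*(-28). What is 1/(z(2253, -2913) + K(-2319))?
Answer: -31538/1989292047 - I*sqrt(2318)/3978584094 ≈ -1.5854e-5 - 1.2101e-8*I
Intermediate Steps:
z(I, y) = 8 - 28*I
K(d) = sqrt(1 + d) (K(d) = sqrt(d + 1) = sqrt(1 + d))
1/(z(2253, -2913) + K(-2319)) = 1/((8 - 28*2253) + sqrt(1 - 2319)) = 1/((8 - 63084) + sqrt(-2318)) = 1/(-63076 + I*sqrt(2318))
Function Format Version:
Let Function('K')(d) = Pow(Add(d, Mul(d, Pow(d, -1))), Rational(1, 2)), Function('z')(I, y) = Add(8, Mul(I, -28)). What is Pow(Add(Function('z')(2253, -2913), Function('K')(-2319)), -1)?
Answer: Add(Rational(-31538, 1989292047), Mul(Rational(-1, 3978584094), I, Pow(2318, Rational(1, 2)))) ≈ Add(-1.5854e-5, Mul(-1.2101e-8, I))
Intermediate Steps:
Function('z')(I, y) = Add(8, Mul(-28, I))
Function('K')(d) = Pow(Add(1, d), Rational(1, 2)) (Function('K')(d) = Pow(Add(d, 1), Rational(1, 2)) = Pow(Add(1, d), Rational(1, 2)))
Pow(Add(Function('z')(2253, -2913), Function('K')(-2319)), -1) = Pow(Add(Add(8, Mul(-28, 2253)), Pow(Add(1, -2319), Rational(1, 2))), -1) = Pow(Add(Add(8, -63084), Pow(-2318, Rational(1, 2))), -1) = Pow(Add(-63076, Mul(I, Pow(2318, Rational(1, 2)))), -1)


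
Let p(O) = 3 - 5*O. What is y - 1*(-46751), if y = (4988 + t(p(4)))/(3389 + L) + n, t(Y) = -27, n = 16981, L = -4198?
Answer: 51554227/809 ≈ 63726.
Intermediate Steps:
y = 13732668/809 (y = (4988 - 27)/(3389 - 4198) + 16981 = 4961/(-809) + 16981 = 4961*(-1/809) + 16981 = -4961/809 + 16981 = 13732668/809 ≈ 16975.)
y - 1*(-46751) = 13732668/809 - 1*(-46751) = 13732668/809 + 46751 = 51554227/809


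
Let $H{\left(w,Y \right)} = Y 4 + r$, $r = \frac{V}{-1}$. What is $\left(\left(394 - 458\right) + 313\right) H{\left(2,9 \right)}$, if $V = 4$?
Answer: $7968$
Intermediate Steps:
$r = -4$ ($r = \frac{4}{-1} = 4 \left(-1\right) = -4$)
$H{\left(w,Y \right)} = -4 + 4 Y$ ($H{\left(w,Y \right)} = Y 4 - 4 = 4 Y - 4 = -4 + 4 Y$)
$\left(\left(394 - 458\right) + 313\right) H{\left(2,9 \right)} = \left(\left(394 - 458\right) + 313\right) \left(-4 + 4 \cdot 9\right) = \left(-64 + 313\right) \left(-4 + 36\right) = 249 \cdot 32 = 7968$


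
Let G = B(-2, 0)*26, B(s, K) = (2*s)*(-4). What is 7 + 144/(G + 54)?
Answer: 1717/235 ≈ 7.3064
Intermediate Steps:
B(s, K) = -8*s
G = 416 (G = -8*(-2)*26 = 16*26 = 416)
7 + 144/(G + 54) = 7 + 144/(416 + 54) = 7 + 144/470 = 7 + (1/470)*144 = 7 + 72/235 = 1717/235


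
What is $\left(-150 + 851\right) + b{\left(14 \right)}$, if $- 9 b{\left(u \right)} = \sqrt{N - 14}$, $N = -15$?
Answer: $701 - \frac{i \sqrt{29}}{9} \approx 701.0 - 0.59835 i$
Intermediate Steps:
$b{\left(u \right)} = - \frac{i \sqrt{29}}{9}$ ($b{\left(u \right)} = - \frac{\sqrt{-15 - 14}}{9} = - \frac{\sqrt{-29}}{9} = - \frac{i \sqrt{29}}{9}$)
$\left(-150 + 851\right) + b{\left(14 \right)} = \left(-150 + 851\right) - \frac{i \sqrt{29}}{9} = 701 - \frac{i \sqrt{29}}{9}$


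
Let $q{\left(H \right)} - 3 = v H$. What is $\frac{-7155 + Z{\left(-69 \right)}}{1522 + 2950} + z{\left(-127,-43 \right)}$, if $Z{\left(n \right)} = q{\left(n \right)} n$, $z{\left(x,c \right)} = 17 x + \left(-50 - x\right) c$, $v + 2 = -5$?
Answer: $- \frac{24502529}{4472} \approx -5479.1$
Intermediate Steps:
$v = -7$ ($v = -2 - 5 = -7$)
$q{\left(H \right)} = 3 - 7 H$
$z{\left(x,c \right)} = 17 x + c \left(-50 - x\right)$
$Z{\left(n \right)} = n \left(3 - 7 n\right)$ ($Z{\left(n \right)} = \left(3 - 7 n\right) n = n \left(3 - 7 n\right)$)
$\frac{-7155 + Z{\left(-69 \right)}}{1522 + 2950} + z{\left(-127,-43 \right)} = \frac{-7155 - 69 \left(3 - -483\right)}{1522 + 2950} - \left(9 + 5461\right) = \frac{-7155 - 69 \left(3 + 483\right)}{4472} - 5470 = \left(-7155 - 33534\right) \frac{1}{4472} - 5470 = \left(-40689\right) \frac{1}{4472} - 5470 = - \frac{40689}{4472} - 5470 = - \frac{24502529}{4472}$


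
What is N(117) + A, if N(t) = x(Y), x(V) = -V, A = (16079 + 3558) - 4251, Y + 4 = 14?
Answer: 15376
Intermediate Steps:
Y = 10 (Y = -4 + 14 = 10)
A = 15386 (A = 19637 - 4251 = 15386)
N(t) = -10 (N(t) = -1*10 = -10)
N(117) + A = -10 + 15386 = 15376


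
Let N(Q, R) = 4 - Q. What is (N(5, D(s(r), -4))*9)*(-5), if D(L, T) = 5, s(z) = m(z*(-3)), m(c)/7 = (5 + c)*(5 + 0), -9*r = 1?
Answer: 45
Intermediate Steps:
r = -1/9 (r = -1/9*1 = -1/9 ≈ -0.11111)
m(c) = 175 + 35*c (m(c) = 7*((5 + c)*(5 + 0)) = 7*((5 + c)*5) = 7*(25 + 5*c) = 175 + 35*c)
s(z) = 175 - 105*z (s(z) = 175 + 35*(z*(-3)) = 175 + 35*(-3*z) = 175 - 105*z)
(N(5, D(s(r), -4))*9)*(-5) = ((4 - 1*5)*9)*(-5) = ((4 - 5)*9)*(-5) = -1*9*(-5) = -9*(-5) = 45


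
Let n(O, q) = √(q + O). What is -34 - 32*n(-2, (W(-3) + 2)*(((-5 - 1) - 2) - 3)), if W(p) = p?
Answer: -130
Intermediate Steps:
n(O, q) = √(O + q)
-34 - 32*n(-2, (W(-3) + 2)*(((-5 - 1) - 2) - 3)) = -34 - 32*√(-2 + (-3 + 2)*(((-5 - 1) - 2) - 3)) = -34 - 32*√(-2 - ((-6 - 2) - 3)) = -34 - 32*√(-2 - (-8 - 3)) = -34 - 32*√(-2 - 1*(-11)) = -34 - 32*√(-2 + 11) = -34 - 32*√9 = -34 - 32*3 = -34 - 96 = -130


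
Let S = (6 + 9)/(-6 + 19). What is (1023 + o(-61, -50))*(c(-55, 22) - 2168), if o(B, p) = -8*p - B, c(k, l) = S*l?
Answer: -41335336/13 ≈ -3.1796e+6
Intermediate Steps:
S = 15/13 ≈ 1.1538
c(k, l) = 15*l/13
o(B, p) = -B - 8*p
(1023 + o(-61, -50))*(c(-55, 22) - 2168) = (1023 + (-1*(-61) - 8*(-50)))*((15/13)*22 - 2168) = (1023 + (61 + 400))*(330/13 - 2168) = (1023 + 461)*(-27854/13) = 1484*(-27854/13) = -41335336/13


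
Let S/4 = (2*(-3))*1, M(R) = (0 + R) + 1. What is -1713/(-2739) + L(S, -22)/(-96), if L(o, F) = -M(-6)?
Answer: 50251/87648 ≈ 0.57333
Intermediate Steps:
M(R) = 1 + R (M(R) = R + 1 = 1 + R)
S = -24 (S = 4*((2*(-3))*1) = 4*(-6*1) = 4*(-6) = -24)
L(o, F) = 5 (L(o, F) = -(1 - 6) = -1*(-5) = 5)
-1713/(-2739) + L(S, -22)/(-96) = -1713/(-2739) + 5/(-96) = -1713*(-1/2739) + 5*(-1/96) = 571/913 - 5/96 = 50251/87648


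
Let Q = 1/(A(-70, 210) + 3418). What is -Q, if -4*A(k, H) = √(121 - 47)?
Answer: -27344/93461755 - 2*√74/93461755 ≈ -0.00029275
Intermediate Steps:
A(k, H) = -√74/4 (A(k, H) = -√(121 - 47)/4 = -√74/4)
Q = 1/(3418 - √74/4) (Q = 1/(-√74/4 + 3418) = 1/(3418 - √74/4) ≈ 0.00029275)
-Q = -(27344/93461755 + 2*√74/93461755) = -27344/93461755 - 2*√74/93461755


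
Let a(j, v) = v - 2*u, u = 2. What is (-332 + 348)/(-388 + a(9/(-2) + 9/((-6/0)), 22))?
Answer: -8/185 ≈ -0.043243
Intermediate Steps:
a(j, v) = -4 + v (a(j, v) = v - 2*2 = v - 4 = -4 + v)
(-332 + 348)/(-388 + a(9/(-2) + 9/((-6/0)), 22)) = (-332 + 348)/(-388 + (-4 + 22)) = 16/(-388 + 18) = 16/(-370) = 16*(-1/370) = -8/185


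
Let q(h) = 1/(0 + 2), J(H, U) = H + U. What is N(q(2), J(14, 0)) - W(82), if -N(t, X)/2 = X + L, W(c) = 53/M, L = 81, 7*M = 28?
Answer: -813/4 ≈ -203.25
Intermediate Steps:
M = 4 (M = (⅐)*28 = 4)
q(h) = ½ (q(h) = 1/2 = ½)
W(c) = 53/4
N(t, X) = -162 - 2*X (N(t, X) = -2*(X + 81) = -2*(81 + X) = -162 - 2*X)
N(q(2), J(14, 0)) - W(82) = (-162 - 2*(14 + 0)) - 1*53/4 = (-162 - 2*14) - 53/4 = (-162 - 28) - 53/4 = -190 - 53/4 = -813/4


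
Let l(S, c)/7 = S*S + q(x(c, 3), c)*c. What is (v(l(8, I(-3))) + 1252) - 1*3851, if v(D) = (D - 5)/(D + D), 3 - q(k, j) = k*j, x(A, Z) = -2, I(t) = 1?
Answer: -1255078/483 ≈ -2598.5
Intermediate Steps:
q(k, j) = 3 - j*k (q(k, j) = 3 - k*j = 3 - j*k)
l(S, c) = 7*S² + 7*c*(3 + 2*c) (l(S, c) = 7*(S*S + (3 - 1*c*(-2))*c) = 7*(S² + (3 + 2*c)*c) = 7*(S² + c*(3 + 2*c)) = 7*S² + 7*c*(3 + 2*c))
v(D) = (-5 + D)/(2*D) (v(D) = (-5 + D)/((2*D)) = (-5 + D)*(1/(2*D)) = (-5 + D)/(2*D))
(v(l(8, I(-3))) + 1252) - 1*3851 = ((-5 + (7*8² + 7*1*(3 + 2*1)))/(2*(7*8² + 7*1*(3 + 2*1))) + 1252) - 1*3851 = ((-5 + (7*64 + 7*1*(3 + 2)))/(2*(7*64 + 7*1*(3 + 2))) + 1252) - 3851 = ((-5 + (448 + 7*1*5))/(2*(448 + 7*1*5)) + 1252) - 3851 = ((-5 + (448 + 35))/(2*(448 + 35)) + 1252) - 3851 = ((½)*(-5 + 483)/483 + 1252) - 3851 = ((½)*(1/483)*478 + 1252) - 3851 = (239/483 + 1252) - 3851 = 604955/483 - 3851 = -1255078/483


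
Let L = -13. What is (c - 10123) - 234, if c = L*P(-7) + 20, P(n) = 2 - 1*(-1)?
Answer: -10376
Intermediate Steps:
P(n) = 3 (P(n) = 2 + 1 = 3)
c = -19 (c = -13*3 + 20 = -39 + 20 = -19)
(c - 10123) - 234 = (-19 - 10123) - 234 = -10142 - 234 = -10376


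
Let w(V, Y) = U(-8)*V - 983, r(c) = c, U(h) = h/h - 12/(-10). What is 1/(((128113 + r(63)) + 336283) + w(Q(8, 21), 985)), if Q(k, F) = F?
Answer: 5/2317611 ≈ 2.1574e-6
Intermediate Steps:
U(h) = 11/5 (U(h) = 1 - 12*(-⅒) = 1 + 6/5 = 11/5)
w(V, Y) = -983 + 11*V/5 (w(V, Y) = 11*V/5 - 983 = -983 + 11*V/5)
1/(((128113 + r(63)) + 336283) + w(Q(8, 21), 985)) = 1/(((128113 + 63) + 336283) + (-983 + (11/5)*21)) = 1/((128176 + 336283) + (-983 + 231/5)) = 1/(464459 - 4684/5) = 1/(2317611/5) = 5/2317611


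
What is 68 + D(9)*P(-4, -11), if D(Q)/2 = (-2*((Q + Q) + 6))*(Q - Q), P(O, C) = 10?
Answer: 68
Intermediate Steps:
D(Q) = 0 (D(Q) = 2*((-2*((Q + Q) + 6))*(Q - Q)) = 2*(-2*(2*Q + 6)*0) = 2*(-2*(6 + 2*Q)*0) = 2*((-12 - 4*Q)*0) = 2*0 = 0)
68 + D(9)*P(-4, -11) = 68 + 0*10 = 68 + 0 = 68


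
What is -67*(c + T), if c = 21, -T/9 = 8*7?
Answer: 32361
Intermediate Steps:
T = -504 (T = -72*7 = -9*56 = -504)
-67*(c + T) = -67*(21 - 504) = -67*(-483) = 32361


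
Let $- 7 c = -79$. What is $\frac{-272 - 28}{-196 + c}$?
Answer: $\frac{700}{431} \approx 1.6241$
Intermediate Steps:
$c = \frac{79}{7}$ ($c = \left(- \frac{1}{7}\right) \left(-79\right) = \frac{79}{7} \approx 11.286$)
$\frac{-272 - 28}{-196 + c} = \frac{-272 - 28}{-196 + \frac{79}{7}} = - \frac{300}{- \frac{1293}{7}} = \left(-300\right) \left(- \frac{7}{1293}\right) = \frac{700}{431}$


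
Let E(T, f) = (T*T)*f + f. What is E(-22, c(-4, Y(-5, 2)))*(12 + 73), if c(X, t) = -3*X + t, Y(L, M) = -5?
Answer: 288575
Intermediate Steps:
c(X, t) = t - 3*X
E(T, f) = f + f*T² (E(T, f) = T²*f + f = f*T² + f = f + f*T²)
E(-22, c(-4, Y(-5, 2)))*(12 + 73) = ((-5 - 3*(-4))*(1 + (-22)²))*(12 + 73) = ((-5 + 12)*(1 + 484))*85 = (7*485)*85 = 3395*85 = 288575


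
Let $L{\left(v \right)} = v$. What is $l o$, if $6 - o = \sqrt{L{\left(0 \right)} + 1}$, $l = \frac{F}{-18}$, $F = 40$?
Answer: $- \frac{100}{9} \approx -11.111$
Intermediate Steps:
$l = - \frac{20}{9}$ ($l = \frac{40}{-18} = 40 \left(- \frac{1}{18}\right) = - \frac{20}{9} \approx -2.2222$)
$o = 5$ ($o = 6 - \sqrt{0 + 1} = 6 - \sqrt{1} = 6 - 1 = 5$)
$l o = \left(- \frac{20}{9}\right) 5 = - \frac{100}{9}$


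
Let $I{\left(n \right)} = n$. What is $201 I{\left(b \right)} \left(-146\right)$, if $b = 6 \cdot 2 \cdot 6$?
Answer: $-2112912$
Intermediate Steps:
$b = 72$ ($b = 12 \cdot 6 = 72$)
$201 I{\left(b \right)} \left(-146\right) = 201 \cdot 72 \left(-146\right) = 14472 \left(-146\right) = -2112912$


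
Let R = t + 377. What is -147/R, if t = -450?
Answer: 147/73 ≈ 2.0137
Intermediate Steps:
R = -73 (R = -450 + 377 = -73)
-147/R = -147/(-73) = -147*(-1/73) = 147/73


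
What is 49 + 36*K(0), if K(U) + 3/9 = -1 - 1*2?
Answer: -71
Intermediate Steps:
K(U) = -10/3 (K(U) = -⅓ + (-1 - 1*2) = -⅓ + (-1 - 2) = -⅓ - 3 = -10/3)
49 + 36*K(0) = 49 + 36*(-10/3) = 49 - 120 = -71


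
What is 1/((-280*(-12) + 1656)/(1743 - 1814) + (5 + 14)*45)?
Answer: 71/55689 ≈ 0.0012749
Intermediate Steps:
1/((-280*(-12) + 1656)/(1743 - 1814) + (5 + 14)*45) = 1/((3360 + 1656)/(-71) + 19*45) = 1/(5016*(-1/71) + 855) = 1/(-5016/71 + 855) = 1/(55689/71) = 71/55689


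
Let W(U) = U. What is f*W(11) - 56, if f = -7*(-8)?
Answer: 560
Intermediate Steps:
f = 56
f*W(11) - 56 = 56*11 - 56 = 616 - 56 = 560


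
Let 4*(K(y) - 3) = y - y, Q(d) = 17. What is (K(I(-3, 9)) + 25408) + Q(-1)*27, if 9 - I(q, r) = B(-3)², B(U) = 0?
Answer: 25870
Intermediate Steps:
I(q, r) = 9 (I(q, r) = 9 - 1*0² = 9 - 1*0 = 9 + 0 = 9)
K(y) = 3 (K(y) = 3 + (y - y)/4 = 3 + (¼)*0 = 3 + 0 = 3)
(K(I(-3, 9)) + 25408) + Q(-1)*27 = (3 + 25408) + 17*27 = 25411 + 459 = 25870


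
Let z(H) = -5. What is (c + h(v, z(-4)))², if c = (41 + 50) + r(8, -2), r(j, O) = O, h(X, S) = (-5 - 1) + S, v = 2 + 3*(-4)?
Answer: 6084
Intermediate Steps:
v = -10 (v = 2 - 12 = -10)
h(X, S) = -6 + S
c = 89 (c = (41 + 50) - 2 = 91 - 2 = 89)
(c + h(v, z(-4)))² = (89 + (-6 - 5))² = (89 - 11)² = 78² = 6084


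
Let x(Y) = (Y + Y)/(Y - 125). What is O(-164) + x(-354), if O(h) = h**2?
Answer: 12883892/479 ≈ 26897.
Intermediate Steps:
x(Y) = 2*Y/(-125 + Y) (x(Y) = (2*Y)/(-125 + Y) = 2*Y/(-125 + Y))
O(-164) + x(-354) = (-164)**2 + 2*(-354)/(-125 - 354) = 26896 + 2*(-354)/(-479) = 26896 + 2*(-354)*(-1/479) = 26896 + 708/479 = 12883892/479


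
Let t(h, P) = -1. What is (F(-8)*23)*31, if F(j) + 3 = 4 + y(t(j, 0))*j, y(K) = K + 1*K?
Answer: 12121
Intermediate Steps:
y(K) = 2*K (y(K) = K + K = 2*K)
F(j) = 1 - 2*j (F(j) = -3 + (4 + (2*(-1))*j) = -3 + (4 - 2*j) = 1 - 2*j)
(F(-8)*23)*31 = ((1 - 2*(-8))*23)*31 = ((1 + 16)*23)*31 = (17*23)*31 = 391*31 = 12121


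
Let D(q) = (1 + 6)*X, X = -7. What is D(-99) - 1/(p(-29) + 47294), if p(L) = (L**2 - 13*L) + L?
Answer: -2375668/48483 ≈ -49.000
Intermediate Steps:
D(q) = -49 (D(q) = (1 + 6)*(-7) = 7*(-7) = -49)
p(L) = L**2 - 12*L
D(-99) - 1/(p(-29) + 47294) = -49 - 1/(-29*(-12 - 29) + 47294) = -49 - 1/(-29*(-41) + 47294) = -49 - 1/(1189 + 47294) = -49 - 1/48483 = -2375668/48483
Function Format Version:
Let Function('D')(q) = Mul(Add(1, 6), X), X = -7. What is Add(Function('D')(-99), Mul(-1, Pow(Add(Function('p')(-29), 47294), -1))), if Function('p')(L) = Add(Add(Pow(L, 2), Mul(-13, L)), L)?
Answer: Rational(-2375668, 48483) ≈ -49.000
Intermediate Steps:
Function('D')(q) = -49 (Function('D')(q) = Mul(Add(1, 6), -7) = Mul(7, -7) = -49)
Function('p')(L) = Add(Pow(L, 2), Mul(-12, L))
Add(Function('D')(-99), Mul(-1, Pow(Add(Function('p')(-29), 47294), -1))) = Add(-49, Mul(-1, Pow(Add(Mul(-29, Add(-12, -29)), 47294), -1))) = Add(-49, Mul(-1, Pow(Add(Mul(-29, -41), 47294), -1))) = Add(-49, Mul(-1, Pow(Add(1189, 47294), -1))) = Add(-49, Mul(-1, Pow(48483, -1))) = Add(-49, Mul(-1, Rational(1, 48483))) = Add(-49, Rational(-1, 48483)) = Rational(-2375668, 48483)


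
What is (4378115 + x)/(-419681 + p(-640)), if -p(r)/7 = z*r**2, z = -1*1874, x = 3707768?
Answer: 8085883/5372713119 ≈ 0.0015050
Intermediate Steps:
z = -1874
p(r) = 13118*r**2 (p(r) = -(-13118)*r**2 = 13118*r**2)
(4378115 + x)/(-419681 + p(-640)) = (4378115 + 3707768)/(-419681 + 13118*(-640)**2) = 8085883/(-419681 + 13118*409600) = 8085883/(-419681 + 5373132800) = 8085883/5372713119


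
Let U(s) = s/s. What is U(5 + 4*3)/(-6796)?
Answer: -1/6796 ≈ -0.00014715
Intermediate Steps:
U(s) = 1
U(5 + 4*3)/(-6796) = 1/(-6796) = 1*(-1/6796) = -1/6796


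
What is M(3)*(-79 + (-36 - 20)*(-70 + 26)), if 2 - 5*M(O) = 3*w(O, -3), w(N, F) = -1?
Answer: 2385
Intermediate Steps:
M(O) = 1 (M(O) = ⅖ - 3*(-1)/5 = ⅖ - ⅕*(-3) = ⅖ + ⅗ = 1)
M(3)*(-79 + (-36 - 20)*(-70 + 26)) = 1*(-79 + (-36 - 20)*(-70 + 26)) = 1*(-79 - 56*(-44)) = 1*(-79 + 2464) = 1*2385 = 2385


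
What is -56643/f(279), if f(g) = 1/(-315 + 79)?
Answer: 13367748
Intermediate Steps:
f(g) = -1/236 (f(g) = 1/(-236) = -1/236)
-56643/f(279) = -56643/(-1/236) = -56643*(-236) = 13367748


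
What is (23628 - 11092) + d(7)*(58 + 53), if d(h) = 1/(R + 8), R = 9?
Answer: 213223/17 ≈ 12543.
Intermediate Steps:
d(h) = 1/17 (d(h) = 1/(9 + 8) = 1/17)
(23628 - 11092) + d(7)*(58 + 53) = (23628 - 11092) + (58 + 53)/17 = 12536 + (1/17)*111 = 12536 + 111/17 = 213223/17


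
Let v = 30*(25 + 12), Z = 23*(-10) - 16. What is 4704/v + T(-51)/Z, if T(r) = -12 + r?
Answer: 68173/15170 ≈ 4.4939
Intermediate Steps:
Z = -246 (Z = -230 - 16 = -246)
v = 1110 (v = 30*37 = 1110)
4704/v + T(-51)/Z = 4704/1110 + (-12 - 51)/(-246) = 4704*(1/1110) - 63*(-1/246) = 784/185 + 21/82 = 68173/15170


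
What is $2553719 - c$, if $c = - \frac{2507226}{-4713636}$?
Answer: $\frac{2006216550843}{785606} \approx 2.5537 \cdot 10^{6}$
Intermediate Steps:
$c = \frac{417871}{785606}$ ($c = \left(-2507226\right) \left(- \frac{1}{4713636}\right) = \frac{417871}{785606} \approx 0.53191$)
$2553719 - c = 2553719 - \frac{417871}{785606} = \frac{2006216550843}{785606}$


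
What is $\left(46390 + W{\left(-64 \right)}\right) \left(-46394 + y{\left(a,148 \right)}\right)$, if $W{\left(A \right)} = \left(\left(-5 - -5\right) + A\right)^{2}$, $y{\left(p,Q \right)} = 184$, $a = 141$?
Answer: $-2332958060$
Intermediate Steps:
$W{\left(A \right)} = A^{2}$ ($W{\left(A \right)} = \left(\left(-5 + 5\right) + A\right)^{2} = \left(0 + A\right)^{2} = A^{2}$)
$\left(46390 + W{\left(-64 \right)}\right) \left(-46394 + y{\left(a,148 \right)}\right) = \left(46390 + \left(-64\right)^{2}\right) \left(-46394 + 184\right) = \left(46390 + 4096\right) \left(-46210\right) = 50486 \left(-46210\right) = -2332958060$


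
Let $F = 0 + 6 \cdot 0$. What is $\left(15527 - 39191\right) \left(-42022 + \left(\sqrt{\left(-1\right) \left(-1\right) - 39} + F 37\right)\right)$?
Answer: $994408608 - 23664 i \sqrt{38} \approx 9.9441 \cdot 10^{8} - 1.4587 \cdot 10^{5} i$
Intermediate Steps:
$F = 0$ ($F = 0 + 0 = 0$)
$\left(15527 - 39191\right) \left(-42022 + \left(\sqrt{\left(-1\right) \left(-1\right) - 39} + F 37\right)\right) = \left(15527 - 39191\right) \left(-42022 + \left(\sqrt{\left(-1\right) \left(-1\right) - 39} + 0 \cdot 37\right)\right) = - 23664 \left(-42022 + \left(\sqrt{1 - 39} + 0\right)\right) = - 23664 \left(-42022 + \left(\sqrt{-38} + 0\right)\right) = - 23664 \left(-42022 + \left(i \sqrt{38} + 0\right)\right) = - 23664 \left(-42022 + i \sqrt{38}\right) = 994408608 - 23664 i \sqrt{38}$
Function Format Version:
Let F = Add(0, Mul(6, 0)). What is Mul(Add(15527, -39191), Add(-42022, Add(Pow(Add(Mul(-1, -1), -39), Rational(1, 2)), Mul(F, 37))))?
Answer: Add(994408608, Mul(-23664, I, Pow(38, Rational(1, 2)))) ≈ Add(9.9441e+8, Mul(-1.4587e+5, I))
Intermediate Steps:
F = 0 (F = Add(0, 0) = 0)
Mul(Add(15527, -39191), Add(-42022, Add(Pow(Add(Mul(-1, -1), -39), Rational(1, 2)), Mul(F, 37)))) = Mul(Add(15527, -39191), Add(-42022, Add(Pow(Add(Mul(-1, -1), -39), Rational(1, 2)), Mul(0, 37)))) = Mul(-23664, Add(-42022, Add(Pow(Add(1, -39), Rational(1, 2)), 0))) = Mul(-23664, Add(-42022, Add(Pow(-38, Rational(1, 2)), 0))) = Mul(-23664, Add(-42022, Add(Mul(I, Pow(38, Rational(1, 2))), 0))) = Mul(-23664, Add(-42022, Mul(I, Pow(38, Rational(1, 2))))) = Add(994408608, Mul(-23664, I, Pow(38, Rational(1, 2))))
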